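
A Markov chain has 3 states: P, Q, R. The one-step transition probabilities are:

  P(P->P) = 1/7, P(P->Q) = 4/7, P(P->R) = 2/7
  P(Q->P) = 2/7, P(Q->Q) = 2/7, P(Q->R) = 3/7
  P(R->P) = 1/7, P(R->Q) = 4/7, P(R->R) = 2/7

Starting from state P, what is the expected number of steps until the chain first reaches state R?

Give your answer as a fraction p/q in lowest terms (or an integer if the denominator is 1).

Let h_i = expected steps to first reach R from state i.
Boundary: h_R = 0.
First-step equations for the other states:
  h_P = 1 + 1/7*h_P + 4/7*h_Q + 2/7*h_R
  h_Q = 1 + 2/7*h_P + 2/7*h_Q + 3/7*h_R

Substituting h_R = 0 and rearranging gives the linear system (I - Q) h = 1:
  [6/7, -4/7] . (h_P, h_Q) = 1
  [-2/7, 5/7] . (h_P, h_Q) = 1

Solving yields:
  h_P = 63/22
  h_Q = 28/11

Starting state is P, so the expected hitting time is h_P = 63/22.

Answer: 63/22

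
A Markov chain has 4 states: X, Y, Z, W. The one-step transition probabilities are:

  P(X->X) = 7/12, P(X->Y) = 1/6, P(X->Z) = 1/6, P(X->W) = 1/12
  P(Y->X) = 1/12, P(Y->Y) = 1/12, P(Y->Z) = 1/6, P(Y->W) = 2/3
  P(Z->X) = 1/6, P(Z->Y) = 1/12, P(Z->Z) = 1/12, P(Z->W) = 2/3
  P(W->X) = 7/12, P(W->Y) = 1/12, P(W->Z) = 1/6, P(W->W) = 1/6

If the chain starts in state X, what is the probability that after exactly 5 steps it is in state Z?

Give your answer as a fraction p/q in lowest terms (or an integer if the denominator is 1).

Computing P^5 by repeated multiplication:
P^1 =
  X: [7/12, 1/6, 1/6, 1/12]
  Y: [1/12, 1/12, 1/6, 2/3]
  Z: [1/6, 1/12, 1/12, 2/3]
  W: [7/12, 1/12, 1/6, 1/6]
P^2 =
  X: [31/72, 19/144, 11/72, 41/144]
  Y: [17/36, 13/144, 11/72, 41/144]
  Z: [73/144, 7/72, 23/144, 17/72]
  W: [17/36, 19/144, 11/72, 35/144]
P^3 =
  X: [49/108, 103/864, 133/864, 59/216]
  Y: [205/432, 53/432, 133/864, 215/864]
  Z: [809/1728, 217/1728, 265/1728, 437/1728]
  W: [49/108, 53/432, 133/864, 233/864]
P^4 =
  X: [4765/10368, 157/1296, 1595/10368, 43/162]
  Y: [4747/10368, 637/5184, 1595/10368, 43/162]
  Z: [9469/20736, 2537/20736, 3191/20736, 5539/20736]
  W: [4747/10368, 157/1296, 1595/10368, 1385/5184]
P^5 =
  X: [57065/124416, 15133/124416, 19141/124416, 33077/124416]
  Y: [56957/124416, 15115/124416, 19141/124416, 33203/124416]
  Z: [113975/248832, 30205/248832, 38281/248832, 66371/248832]
  W: [57065/124416, 15115/124416, 19141/124416, 33095/124416]

(P^5)[X -> Z] = 19141/124416

Answer: 19141/124416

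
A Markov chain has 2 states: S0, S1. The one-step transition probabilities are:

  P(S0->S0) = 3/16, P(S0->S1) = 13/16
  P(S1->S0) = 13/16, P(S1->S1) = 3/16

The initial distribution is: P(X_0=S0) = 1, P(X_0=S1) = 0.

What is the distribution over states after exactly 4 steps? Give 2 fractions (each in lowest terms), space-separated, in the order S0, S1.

Answer: 4721/8192 3471/8192

Derivation:
Propagating the distribution step by step (d_{t+1} = d_t * P):
d_0 = (S0=1, S1=0)
  d_1[S0] = 1*3/16 + 0*13/16 = 3/16
  d_1[S1] = 1*13/16 + 0*3/16 = 13/16
d_1 = (S0=3/16, S1=13/16)
  d_2[S0] = 3/16*3/16 + 13/16*13/16 = 89/128
  d_2[S1] = 3/16*13/16 + 13/16*3/16 = 39/128
d_2 = (S0=89/128, S1=39/128)
  d_3[S0] = 89/128*3/16 + 39/128*13/16 = 387/1024
  d_3[S1] = 89/128*13/16 + 39/128*3/16 = 637/1024
d_3 = (S0=387/1024, S1=637/1024)
  d_4[S0] = 387/1024*3/16 + 637/1024*13/16 = 4721/8192
  d_4[S1] = 387/1024*13/16 + 637/1024*3/16 = 3471/8192
d_4 = (S0=4721/8192, S1=3471/8192)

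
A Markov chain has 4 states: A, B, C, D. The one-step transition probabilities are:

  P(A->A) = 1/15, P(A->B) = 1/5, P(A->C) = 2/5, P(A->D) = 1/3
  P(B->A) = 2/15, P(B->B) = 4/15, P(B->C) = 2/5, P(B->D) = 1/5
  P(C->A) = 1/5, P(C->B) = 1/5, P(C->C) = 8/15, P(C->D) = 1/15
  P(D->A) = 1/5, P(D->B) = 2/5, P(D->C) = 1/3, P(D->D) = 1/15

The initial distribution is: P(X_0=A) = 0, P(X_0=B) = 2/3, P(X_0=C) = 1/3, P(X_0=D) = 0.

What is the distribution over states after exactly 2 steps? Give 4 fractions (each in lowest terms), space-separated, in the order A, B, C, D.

Propagating the distribution step by step (d_{t+1} = d_t * P):
d_0 = (A=0, B=2/3, C=1/3, D=0)
  d_1[A] = 0*1/15 + 2/3*2/15 + 1/3*1/5 + 0*1/5 = 7/45
  d_1[B] = 0*1/5 + 2/3*4/15 + 1/3*1/5 + 0*2/5 = 11/45
  d_1[C] = 0*2/5 + 2/3*2/5 + 1/3*8/15 + 0*1/3 = 4/9
  d_1[D] = 0*1/3 + 2/3*1/5 + 1/3*1/15 + 0*1/15 = 7/45
d_1 = (A=7/45, B=11/45, C=4/9, D=7/45)
  d_2[A] = 7/45*1/15 + 11/45*2/15 + 4/9*1/5 + 7/45*1/5 = 22/135
  d_2[B] = 7/45*1/5 + 11/45*4/15 + 4/9*1/5 + 7/45*2/5 = 167/675
  d_2[C] = 7/45*2/5 + 11/45*2/5 + 4/9*8/15 + 7/45*1/3 = 101/225
  d_2[D] = 7/45*1/3 + 11/45*1/5 + 4/9*1/15 + 7/45*1/15 = 19/135
d_2 = (A=22/135, B=167/675, C=101/225, D=19/135)

Answer: 22/135 167/675 101/225 19/135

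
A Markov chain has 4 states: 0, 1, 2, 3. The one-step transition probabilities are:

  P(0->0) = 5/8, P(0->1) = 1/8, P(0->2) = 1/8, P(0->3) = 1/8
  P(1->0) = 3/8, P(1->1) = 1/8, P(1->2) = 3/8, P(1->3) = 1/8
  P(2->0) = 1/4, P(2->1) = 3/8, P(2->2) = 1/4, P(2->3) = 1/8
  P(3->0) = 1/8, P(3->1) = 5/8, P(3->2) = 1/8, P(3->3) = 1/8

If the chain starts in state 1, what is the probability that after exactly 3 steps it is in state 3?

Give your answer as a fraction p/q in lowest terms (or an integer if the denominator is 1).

Computing P^3 by repeated multiplication:
P^1 =
  0: [5/8, 1/8, 1/8, 1/8]
  1: [3/8, 1/8, 3/8, 1/8]
  2: [1/4, 3/8, 1/4, 1/8]
  3: [1/8, 5/8, 1/8, 1/8]
P^2 =
  0: [31/64, 7/32, 11/64, 1/8]
  1: [25/64, 9/32, 13/64, 1/8]
  2: [3/8, 1/4, 1/4, 1/8]
  3: [23/64, 7/32, 19/64, 1/8]
P^3 =
  0: [227/512, 59/256, 103/512, 1/8]
  1: [213/512, 61/256, 113/512, 1/8]
  2: [13/32, 1/4, 7/32, 1/8]
  3: [203/512, 67/256, 111/512, 1/8]

(P^3)[1 -> 3] = 1/8

Answer: 1/8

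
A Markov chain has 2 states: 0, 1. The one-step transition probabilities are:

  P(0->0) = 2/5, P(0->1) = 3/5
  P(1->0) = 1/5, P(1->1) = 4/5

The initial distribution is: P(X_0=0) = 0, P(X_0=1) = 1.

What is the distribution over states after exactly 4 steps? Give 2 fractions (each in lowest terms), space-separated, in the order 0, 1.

Answer: 156/625 469/625

Derivation:
Propagating the distribution step by step (d_{t+1} = d_t * P):
d_0 = (0=0, 1=1)
  d_1[0] = 0*2/5 + 1*1/5 = 1/5
  d_1[1] = 0*3/5 + 1*4/5 = 4/5
d_1 = (0=1/5, 1=4/5)
  d_2[0] = 1/5*2/5 + 4/5*1/5 = 6/25
  d_2[1] = 1/5*3/5 + 4/5*4/5 = 19/25
d_2 = (0=6/25, 1=19/25)
  d_3[0] = 6/25*2/5 + 19/25*1/5 = 31/125
  d_3[1] = 6/25*3/5 + 19/25*4/5 = 94/125
d_3 = (0=31/125, 1=94/125)
  d_4[0] = 31/125*2/5 + 94/125*1/5 = 156/625
  d_4[1] = 31/125*3/5 + 94/125*4/5 = 469/625
d_4 = (0=156/625, 1=469/625)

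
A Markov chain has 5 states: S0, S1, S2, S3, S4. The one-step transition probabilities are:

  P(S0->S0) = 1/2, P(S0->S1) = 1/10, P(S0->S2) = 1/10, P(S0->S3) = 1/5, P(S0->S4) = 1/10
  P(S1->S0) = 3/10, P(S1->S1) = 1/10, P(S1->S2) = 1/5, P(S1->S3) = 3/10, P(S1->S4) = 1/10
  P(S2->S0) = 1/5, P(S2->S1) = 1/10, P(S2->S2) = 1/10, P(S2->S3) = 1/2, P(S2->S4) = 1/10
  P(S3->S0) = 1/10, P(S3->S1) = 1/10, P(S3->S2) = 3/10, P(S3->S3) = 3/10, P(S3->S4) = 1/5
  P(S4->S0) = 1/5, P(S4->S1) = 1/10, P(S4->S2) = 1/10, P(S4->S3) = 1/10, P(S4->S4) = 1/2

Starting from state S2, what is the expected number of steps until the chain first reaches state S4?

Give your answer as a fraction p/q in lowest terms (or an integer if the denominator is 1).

Answer: 2700/361

Derivation:
Let h_i = expected steps to first reach S4 from state i.
Boundary: h_S4 = 0.
First-step equations for the other states:
  h_S0 = 1 + 1/2*h_S0 + 1/10*h_S1 + 1/10*h_S2 + 1/5*h_S3 + 1/10*h_S4
  h_S1 = 1 + 3/10*h_S0 + 1/10*h_S1 + 1/5*h_S2 + 3/10*h_S3 + 1/10*h_S4
  h_S2 = 1 + 1/5*h_S0 + 1/10*h_S1 + 1/10*h_S2 + 1/2*h_S3 + 1/10*h_S4
  h_S3 = 1 + 1/10*h_S0 + 1/10*h_S1 + 3/10*h_S2 + 3/10*h_S3 + 1/5*h_S4

Substituting h_S4 = 0 and rearranging gives the linear system (I - Q) h = 1:
  [1/2, -1/10, -1/10, -1/5] . (h_S0, h_S1, h_S2, h_S3) = 1
  [-3/10, 9/10, -1/5, -3/10] . (h_S0, h_S1, h_S2, h_S3) = 1
  [-1/5, -1/10, 9/10, -1/2] . (h_S0, h_S1, h_S2, h_S3) = 1
  [-1/10, -1/10, -3/10, 7/10] . (h_S0, h_S1, h_S2, h_S3) = 1

Solving yields:
  h_S0 = 2800/361
  h_S1 = 8270/1083
  h_S2 = 2700/361
  h_S3 = 7400/1083

Starting state is S2, so the expected hitting time is h_S2 = 2700/361.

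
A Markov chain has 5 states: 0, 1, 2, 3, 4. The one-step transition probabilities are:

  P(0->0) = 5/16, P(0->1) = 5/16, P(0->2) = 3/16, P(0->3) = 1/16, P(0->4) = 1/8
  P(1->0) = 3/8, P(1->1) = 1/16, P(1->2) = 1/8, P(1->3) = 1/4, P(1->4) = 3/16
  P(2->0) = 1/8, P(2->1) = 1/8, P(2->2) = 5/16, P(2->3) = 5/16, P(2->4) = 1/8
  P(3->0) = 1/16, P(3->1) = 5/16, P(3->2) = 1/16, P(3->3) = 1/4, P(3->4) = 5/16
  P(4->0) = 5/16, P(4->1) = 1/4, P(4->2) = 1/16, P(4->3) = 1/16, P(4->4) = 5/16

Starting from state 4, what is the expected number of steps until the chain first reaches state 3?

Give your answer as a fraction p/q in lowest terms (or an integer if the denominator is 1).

Answer: 1684/235

Derivation:
Let h_i = expected steps to first reach 3 from state i.
Boundary: h_3 = 0.
First-step equations for the other states:
  h_0 = 1 + 5/16*h_0 + 5/16*h_1 + 3/16*h_2 + 1/16*h_3 + 1/8*h_4
  h_1 = 1 + 3/8*h_0 + 1/16*h_1 + 1/8*h_2 + 1/4*h_3 + 3/16*h_4
  h_2 = 1 + 1/8*h_0 + 1/8*h_1 + 5/16*h_2 + 5/16*h_3 + 1/8*h_4
  h_4 = 1 + 5/16*h_0 + 1/4*h_1 + 1/16*h_2 + 1/16*h_3 + 5/16*h_4

Substituting h_3 = 0 and rearranging gives the linear system (I - Q) h = 1:
  [11/16, -5/16, -3/16, -1/8] . (h_0, h_1, h_2, h_4) = 1
  [-3/8, 15/16, -1/8, -3/16] . (h_0, h_1, h_2, h_4) = 1
  [-1/8, -1/8, 11/16, -1/8] . (h_0, h_1, h_2, h_4) = 1
  [-5/16, -1/4, -1/16, 11/16] . (h_0, h_1, h_2, h_4) = 1

Solving yields:
  h_0 = 1604/235
  h_1 = 1388/235
  h_2 = 1192/235
  h_4 = 1684/235

Starting state is 4, so the expected hitting time is h_4 = 1684/235.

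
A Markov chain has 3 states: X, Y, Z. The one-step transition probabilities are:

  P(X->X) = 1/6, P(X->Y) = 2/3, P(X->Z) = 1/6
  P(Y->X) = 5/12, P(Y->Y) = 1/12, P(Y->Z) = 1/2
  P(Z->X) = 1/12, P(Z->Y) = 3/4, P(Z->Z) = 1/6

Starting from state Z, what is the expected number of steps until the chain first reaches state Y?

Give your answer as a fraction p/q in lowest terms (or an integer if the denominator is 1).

Let h_i = expected steps to first reach Y from state i.
Boundary: h_Y = 0.
First-step equations for the other states:
  h_X = 1 + 1/6*h_X + 2/3*h_Y + 1/6*h_Z
  h_Z = 1 + 1/12*h_X + 3/4*h_Y + 1/6*h_Z

Substituting h_Y = 0 and rearranging gives the linear system (I - Q) h = 1:
  [5/6, -1/6] . (h_X, h_Z) = 1
  [-1/12, 5/6] . (h_X, h_Z) = 1

Solving yields:
  h_X = 72/49
  h_Z = 66/49

Starting state is Z, so the expected hitting time is h_Z = 66/49.

Answer: 66/49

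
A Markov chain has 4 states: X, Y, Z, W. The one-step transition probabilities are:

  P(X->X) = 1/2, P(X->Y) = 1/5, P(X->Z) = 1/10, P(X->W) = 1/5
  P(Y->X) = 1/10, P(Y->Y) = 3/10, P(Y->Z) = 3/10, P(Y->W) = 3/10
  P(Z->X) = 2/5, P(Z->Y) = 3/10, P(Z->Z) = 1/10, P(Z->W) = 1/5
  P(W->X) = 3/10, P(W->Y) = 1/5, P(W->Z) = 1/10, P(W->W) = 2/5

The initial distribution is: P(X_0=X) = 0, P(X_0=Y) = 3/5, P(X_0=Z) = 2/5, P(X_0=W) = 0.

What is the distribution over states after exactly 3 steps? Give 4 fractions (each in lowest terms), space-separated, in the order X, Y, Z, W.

Propagating the distribution step by step (d_{t+1} = d_t * P):
d_0 = (X=0, Y=3/5, Z=2/5, W=0)
  d_1[X] = 0*1/2 + 3/5*1/10 + 2/5*2/5 + 0*3/10 = 11/50
  d_1[Y] = 0*1/5 + 3/5*3/10 + 2/5*3/10 + 0*1/5 = 3/10
  d_1[Z] = 0*1/10 + 3/5*3/10 + 2/5*1/10 + 0*1/10 = 11/50
  d_1[W] = 0*1/5 + 3/5*3/10 + 2/5*1/5 + 0*2/5 = 13/50
d_1 = (X=11/50, Y=3/10, Z=11/50, W=13/50)
  d_2[X] = 11/50*1/2 + 3/10*1/10 + 11/50*2/5 + 13/50*3/10 = 153/500
  d_2[Y] = 11/50*1/5 + 3/10*3/10 + 11/50*3/10 + 13/50*1/5 = 63/250
  d_2[Z] = 11/50*1/10 + 3/10*3/10 + 11/50*1/10 + 13/50*1/10 = 4/25
  d_2[W] = 11/50*1/5 + 3/10*3/10 + 11/50*1/5 + 13/50*2/5 = 141/500
d_2 = (X=153/500, Y=63/250, Z=4/25, W=141/500)
  d_3[X] = 153/500*1/2 + 63/250*1/10 + 4/25*2/5 + 141/500*3/10 = 817/2500
  d_3[Y] = 153/500*1/5 + 63/250*3/10 + 4/25*3/10 + 141/500*1/5 = 603/2500
  d_3[Z] = 153/500*1/10 + 63/250*3/10 + 4/25*1/10 + 141/500*1/10 = 94/625
  d_3[W] = 153/500*1/5 + 63/250*3/10 + 4/25*1/5 + 141/500*2/5 = 176/625
d_3 = (X=817/2500, Y=603/2500, Z=94/625, W=176/625)

Answer: 817/2500 603/2500 94/625 176/625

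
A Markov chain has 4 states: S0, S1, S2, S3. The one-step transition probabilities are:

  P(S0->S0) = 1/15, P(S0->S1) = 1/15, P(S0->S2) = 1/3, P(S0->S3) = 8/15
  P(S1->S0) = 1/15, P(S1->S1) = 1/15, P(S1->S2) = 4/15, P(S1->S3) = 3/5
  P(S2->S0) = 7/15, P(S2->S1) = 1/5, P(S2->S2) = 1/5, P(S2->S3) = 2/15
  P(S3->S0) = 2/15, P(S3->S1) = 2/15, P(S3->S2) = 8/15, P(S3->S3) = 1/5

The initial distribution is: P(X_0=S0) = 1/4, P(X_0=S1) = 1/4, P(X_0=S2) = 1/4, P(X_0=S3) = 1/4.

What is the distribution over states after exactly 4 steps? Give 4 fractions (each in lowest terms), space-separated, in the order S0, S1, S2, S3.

Propagating the distribution step by step (d_{t+1} = d_t * P):
d_0 = (S0=1/4, S1=1/4, S2=1/4, S3=1/4)
  d_1[S0] = 1/4*1/15 + 1/4*1/15 + 1/4*7/15 + 1/4*2/15 = 11/60
  d_1[S1] = 1/4*1/15 + 1/4*1/15 + 1/4*1/5 + 1/4*2/15 = 7/60
  d_1[S2] = 1/4*1/3 + 1/4*4/15 + 1/4*1/5 + 1/4*8/15 = 1/3
  d_1[S3] = 1/4*8/15 + 1/4*3/5 + 1/4*2/15 + 1/4*1/5 = 11/30
d_1 = (S0=11/60, S1=7/60, S2=1/3, S3=11/30)
  d_2[S0] = 11/60*1/15 + 7/60*1/15 + 1/3*7/15 + 11/30*2/15 = 101/450
  d_2[S1] = 11/60*1/15 + 7/60*1/15 + 1/3*1/5 + 11/30*2/15 = 61/450
  d_2[S2] = 11/60*1/3 + 7/60*4/15 + 1/3*1/5 + 11/30*8/15 = 319/900
  d_2[S3] = 11/60*8/15 + 7/60*3/5 + 1/3*2/15 + 11/30*1/5 = 257/900
d_2 = (S0=101/450, S1=61/450, S2=319/900, S3=257/900)
  d_3[S0] = 101/450*1/15 + 61/450*1/15 + 319/900*7/15 + 257/900*2/15 = 3071/13500
  d_3[S1] = 101/450*1/15 + 61/450*1/15 + 319/900*1/5 + 257/900*2/15 = 359/2700
  d_3[S2] = 101/450*1/3 + 61/450*4/15 + 319/900*1/5 + 257/900*8/15 = 4511/13500
  d_3[S3] = 101/450*8/15 + 61/450*3/5 + 319/900*2/15 + 257/900*1/5 = 4123/13500
d_3 = (S0=3071/13500, S1=359/2700, S2=4511/13500, S3=4123/13500)
  d_4[S0] = 3071/13500*1/15 + 359/2700*1/15 + 4511/13500*7/15 + 4123/13500*2/15 = 44689/202500
  d_4[S1] = 3071/13500*1/15 + 359/2700*1/15 + 4511/13500*1/5 + 4123/13500*2/15 = 5329/40500
  d_4[S2] = 3071/13500*1/3 + 359/2700*4/15 + 4511/13500*1/5 + 4123/13500*8/15 = 17263/50625
  d_4[S3] = 3071/13500*8/15 + 359/2700*3/5 + 4511/13500*2/15 + 4123/13500*1/5 = 31057/101250
d_4 = (S0=44689/202500, S1=5329/40500, S2=17263/50625, S3=31057/101250)

Answer: 44689/202500 5329/40500 17263/50625 31057/101250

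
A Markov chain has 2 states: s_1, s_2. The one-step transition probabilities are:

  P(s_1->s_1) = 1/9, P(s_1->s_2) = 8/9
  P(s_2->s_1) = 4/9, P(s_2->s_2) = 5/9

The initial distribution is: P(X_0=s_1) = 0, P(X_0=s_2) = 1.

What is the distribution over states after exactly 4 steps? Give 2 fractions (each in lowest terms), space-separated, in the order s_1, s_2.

Propagating the distribution step by step (d_{t+1} = d_t * P):
d_0 = (s_1=0, s_2=1)
  d_1[s_1] = 0*1/9 + 1*4/9 = 4/9
  d_1[s_2] = 0*8/9 + 1*5/9 = 5/9
d_1 = (s_1=4/9, s_2=5/9)
  d_2[s_1] = 4/9*1/9 + 5/9*4/9 = 8/27
  d_2[s_2] = 4/9*8/9 + 5/9*5/9 = 19/27
d_2 = (s_1=8/27, s_2=19/27)
  d_3[s_1] = 8/27*1/9 + 19/27*4/9 = 28/81
  d_3[s_2] = 8/27*8/9 + 19/27*5/9 = 53/81
d_3 = (s_1=28/81, s_2=53/81)
  d_4[s_1] = 28/81*1/9 + 53/81*4/9 = 80/243
  d_4[s_2] = 28/81*8/9 + 53/81*5/9 = 163/243
d_4 = (s_1=80/243, s_2=163/243)

Answer: 80/243 163/243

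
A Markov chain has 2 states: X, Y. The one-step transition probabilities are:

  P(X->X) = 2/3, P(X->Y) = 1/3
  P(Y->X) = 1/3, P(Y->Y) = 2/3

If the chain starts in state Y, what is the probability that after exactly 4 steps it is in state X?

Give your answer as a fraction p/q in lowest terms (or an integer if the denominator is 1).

Answer: 40/81

Derivation:
Computing P^4 by repeated multiplication:
P^1 =
  X: [2/3, 1/3]
  Y: [1/3, 2/3]
P^2 =
  X: [5/9, 4/9]
  Y: [4/9, 5/9]
P^3 =
  X: [14/27, 13/27]
  Y: [13/27, 14/27]
P^4 =
  X: [41/81, 40/81]
  Y: [40/81, 41/81]

(P^4)[Y -> X] = 40/81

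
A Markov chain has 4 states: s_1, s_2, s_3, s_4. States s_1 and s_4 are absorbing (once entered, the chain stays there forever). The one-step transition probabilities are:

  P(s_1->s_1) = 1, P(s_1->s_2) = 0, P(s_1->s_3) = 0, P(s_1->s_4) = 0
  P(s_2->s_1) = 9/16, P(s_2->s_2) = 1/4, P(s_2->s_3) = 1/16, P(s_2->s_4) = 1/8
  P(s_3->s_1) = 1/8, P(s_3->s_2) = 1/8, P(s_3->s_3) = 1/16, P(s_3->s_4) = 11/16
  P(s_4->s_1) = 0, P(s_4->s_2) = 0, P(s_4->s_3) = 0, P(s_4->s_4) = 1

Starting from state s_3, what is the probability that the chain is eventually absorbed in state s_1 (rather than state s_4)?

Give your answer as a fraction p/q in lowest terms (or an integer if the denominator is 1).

Let a_i = P(absorbed in s_1 | start in state i).
Boundary conditions: a_s_1 = 1, a_s_4 = 0.
For each transient state i, a_i = sum_j P(i->j) * a_j:
  a_s_2 = 9/16*a_s_1 + 1/4*a_s_2 + 1/16*a_s_3 + 1/8*a_s_4
  a_s_3 = 1/8*a_s_1 + 1/8*a_s_2 + 1/16*a_s_3 + 11/16*a_s_4

Substituting a_s_1 = 1 and a_s_4 = 0, rearrange to (I - Q) a = r where r[i] = P(i -> s_1):
  [3/4, -1/16] . (a_s_2, a_s_3) = 9/16
  [-1/8, 15/16] . (a_s_2, a_s_3) = 1/8

Solving yields:
  a_s_2 = 137/178
  a_s_3 = 21/89

Starting state is s_3, so the absorption probability is a_s_3 = 21/89.

Answer: 21/89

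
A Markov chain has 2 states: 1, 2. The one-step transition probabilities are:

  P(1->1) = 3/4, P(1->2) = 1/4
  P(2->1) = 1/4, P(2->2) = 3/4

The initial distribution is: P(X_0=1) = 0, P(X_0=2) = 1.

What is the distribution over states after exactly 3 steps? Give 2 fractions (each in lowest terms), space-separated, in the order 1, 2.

Propagating the distribution step by step (d_{t+1} = d_t * P):
d_0 = (1=0, 2=1)
  d_1[1] = 0*3/4 + 1*1/4 = 1/4
  d_1[2] = 0*1/4 + 1*3/4 = 3/4
d_1 = (1=1/4, 2=3/4)
  d_2[1] = 1/4*3/4 + 3/4*1/4 = 3/8
  d_2[2] = 1/4*1/4 + 3/4*3/4 = 5/8
d_2 = (1=3/8, 2=5/8)
  d_3[1] = 3/8*3/4 + 5/8*1/4 = 7/16
  d_3[2] = 3/8*1/4 + 5/8*3/4 = 9/16
d_3 = (1=7/16, 2=9/16)

Answer: 7/16 9/16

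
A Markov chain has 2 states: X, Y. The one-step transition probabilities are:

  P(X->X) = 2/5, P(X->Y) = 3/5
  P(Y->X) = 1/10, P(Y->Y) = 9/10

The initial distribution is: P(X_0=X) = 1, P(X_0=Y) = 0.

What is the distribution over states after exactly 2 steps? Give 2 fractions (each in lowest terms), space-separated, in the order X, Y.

Propagating the distribution step by step (d_{t+1} = d_t * P):
d_0 = (X=1, Y=0)
  d_1[X] = 1*2/5 + 0*1/10 = 2/5
  d_1[Y] = 1*3/5 + 0*9/10 = 3/5
d_1 = (X=2/5, Y=3/5)
  d_2[X] = 2/5*2/5 + 3/5*1/10 = 11/50
  d_2[Y] = 2/5*3/5 + 3/5*9/10 = 39/50
d_2 = (X=11/50, Y=39/50)

Answer: 11/50 39/50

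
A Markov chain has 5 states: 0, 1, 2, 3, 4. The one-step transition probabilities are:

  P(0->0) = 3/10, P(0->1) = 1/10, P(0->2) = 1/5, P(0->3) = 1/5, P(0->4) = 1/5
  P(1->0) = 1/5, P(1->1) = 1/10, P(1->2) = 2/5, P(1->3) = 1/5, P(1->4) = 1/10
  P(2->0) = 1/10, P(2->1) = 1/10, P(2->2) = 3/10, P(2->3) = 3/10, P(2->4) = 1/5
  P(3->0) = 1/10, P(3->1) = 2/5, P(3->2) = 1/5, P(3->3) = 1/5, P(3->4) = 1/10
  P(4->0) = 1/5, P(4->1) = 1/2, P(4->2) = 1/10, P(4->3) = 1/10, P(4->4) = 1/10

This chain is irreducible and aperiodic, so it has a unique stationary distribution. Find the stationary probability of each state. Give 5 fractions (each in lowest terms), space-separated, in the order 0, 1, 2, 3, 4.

Answer: 429/2518 555/2518 643/2518 266/1259 359/2518

Derivation:
The stationary distribution satisfies pi = pi * P, i.e.:
  pi_0 = 3/10*pi_0 + 1/5*pi_1 + 1/10*pi_2 + 1/10*pi_3 + 1/5*pi_4
  pi_1 = 1/10*pi_0 + 1/10*pi_1 + 1/10*pi_2 + 2/5*pi_3 + 1/2*pi_4
  pi_2 = 1/5*pi_0 + 2/5*pi_1 + 3/10*pi_2 + 1/5*pi_3 + 1/10*pi_4
  pi_3 = 1/5*pi_0 + 1/5*pi_1 + 3/10*pi_2 + 1/5*pi_3 + 1/10*pi_4
  pi_4 = 1/5*pi_0 + 1/10*pi_1 + 1/5*pi_2 + 1/10*pi_3 + 1/10*pi_4
with normalization: pi_0 + pi_1 + pi_2 + pi_3 + pi_4 = 1.

Using the first 4 balance equations plus normalization, the linear system A*pi = b is:
  [-7/10, 1/5, 1/10, 1/10, 1/5] . pi = 0
  [1/10, -9/10, 1/10, 2/5, 1/2] . pi = 0
  [1/5, 2/5, -7/10, 1/5, 1/10] . pi = 0
  [1/5, 1/5, 3/10, -4/5, 1/10] . pi = 0
  [1, 1, 1, 1, 1] . pi = 1

Solving yields:
  pi_0 = 429/2518
  pi_1 = 555/2518
  pi_2 = 643/2518
  pi_3 = 266/1259
  pi_4 = 359/2518

Verification (pi * P):
  429/2518*3/10 + 555/2518*1/5 + 643/2518*1/10 + 266/1259*1/10 + 359/2518*1/5 = 429/2518 = pi_0  (ok)
  429/2518*1/10 + 555/2518*1/10 + 643/2518*1/10 + 266/1259*2/5 + 359/2518*1/2 = 555/2518 = pi_1  (ok)
  429/2518*1/5 + 555/2518*2/5 + 643/2518*3/10 + 266/1259*1/5 + 359/2518*1/10 = 643/2518 = pi_2  (ok)
  429/2518*1/5 + 555/2518*1/5 + 643/2518*3/10 + 266/1259*1/5 + 359/2518*1/10 = 266/1259 = pi_3  (ok)
  429/2518*1/5 + 555/2518*1/10 + 643/2518*1/5 + 266/1259*1/10 + 359/2518*1/10 = 359/2518 = pi_4  (ok)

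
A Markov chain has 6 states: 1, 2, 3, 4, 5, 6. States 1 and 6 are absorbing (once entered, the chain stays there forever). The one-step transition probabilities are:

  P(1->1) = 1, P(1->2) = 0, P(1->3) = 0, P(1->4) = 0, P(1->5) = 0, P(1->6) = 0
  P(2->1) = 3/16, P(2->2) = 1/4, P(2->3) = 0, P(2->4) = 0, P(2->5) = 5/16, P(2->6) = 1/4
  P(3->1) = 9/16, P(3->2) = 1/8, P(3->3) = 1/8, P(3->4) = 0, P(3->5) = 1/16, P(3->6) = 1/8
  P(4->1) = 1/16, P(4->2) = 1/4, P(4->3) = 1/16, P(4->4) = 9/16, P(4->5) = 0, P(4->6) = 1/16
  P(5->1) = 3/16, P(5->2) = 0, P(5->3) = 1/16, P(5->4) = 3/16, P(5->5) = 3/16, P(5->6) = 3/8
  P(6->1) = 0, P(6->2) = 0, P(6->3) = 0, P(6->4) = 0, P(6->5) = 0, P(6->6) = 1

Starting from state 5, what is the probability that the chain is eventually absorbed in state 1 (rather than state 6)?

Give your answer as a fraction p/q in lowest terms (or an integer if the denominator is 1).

Answer: 1419/3557

Derivation:
Let a_i = P(absorbed in 1 | start in state i).
Boundary conditions: a_1 = 1, a_6 = 0.
For each transient state i, a_i = sum_j P(i->j) * a_j:
  a_2 = 3/16*a_1 + 1/4*a_2 + 0*a_3 + 0*a_4 + 5/16*a_5 + 1/4*a_6
  a_3 = 9/16*a_1 + 1/8*a_2 + 1/8*a_3 + 0*a_4 + 1/16*a_5 + 1/8*a_6
  a_4 = 1/16*a_1 + 1/4*a_2 + 1/16*a_3 + 9/16*a_4 + 0*a_5 + 1/16*a_6
  a_5 = 3/16*a_1 + 0*a_2 + 1/16*a_3 + 3/16*a_4 + 3/16*a_5 + 3/8*a_6

Substituting a_1 = 1 and a_6 = 0, rearrange to (I - Q) a = r where r[i] = P(i -> 1):
  [3/4, 0, 0, -5/16] . (a_2, a_3, a_4, a_5) = 3/16
  [-1/8, 7/8, 0, -1/16] . (a_2, a_3, a_4, a_5) = 9/16
  [-1/4, -1/16, 7/16, 0] . (a_2, a_3, a_4, a_5) = 1/16
  [0, -1/16, -3/16, 13/16] . (a_2, a_3, a_4, a_5) = 3/16

Solving yields:
  a_2 = 2961/7114
  a_3 = 5199/7114
  a_4 = 3451/7114
  a_5 = 1419/3557

Starting state is 5, so the absorption probability is a_5 = 1419/3557.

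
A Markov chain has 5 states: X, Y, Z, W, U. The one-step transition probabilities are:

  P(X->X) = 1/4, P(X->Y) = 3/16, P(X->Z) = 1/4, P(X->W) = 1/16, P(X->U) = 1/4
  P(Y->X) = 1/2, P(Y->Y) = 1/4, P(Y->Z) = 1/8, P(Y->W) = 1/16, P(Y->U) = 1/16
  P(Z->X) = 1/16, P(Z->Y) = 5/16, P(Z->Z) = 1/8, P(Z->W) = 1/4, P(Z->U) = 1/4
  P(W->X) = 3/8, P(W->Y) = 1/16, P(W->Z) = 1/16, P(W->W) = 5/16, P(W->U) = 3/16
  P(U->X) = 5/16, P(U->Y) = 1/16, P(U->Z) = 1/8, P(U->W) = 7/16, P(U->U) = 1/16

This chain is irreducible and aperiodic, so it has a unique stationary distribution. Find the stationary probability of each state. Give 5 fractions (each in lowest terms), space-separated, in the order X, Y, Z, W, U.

Answer: 19310/64161 10861/64161 1067/7129 13294/64161 11093/64161

Derivation:
The stationary distribution satisfies pi = pi * P, i.e.:
  pi_X = 1/4*pi_X + 1/2*pi_Y + 1/16*pi_Z + 3/8*pi_W + 5/16*pi_U
  pi_Y = 3/16*pi_X + 1/4*pi_Y + 5/16*pi_Z + 1/16*pi_W + 1/16*pi_U
  pi_Z = 1/4*pi_X + 1/8*pi_Y + 1/8*pi_Z + 1/16*pi_W + 1/8*pi_U
  pi_W = 1/16*pi_X + 1/16*pi_Y + 1/4*pi_Z + 5/16*pi_W + 7/16*pi_U
  pi_U = 1/4*pi_X + 1/16*pi_Y + 1/4*pi_Z + 3/16*pi_W + 1/16*pi_U
with normalization: pi_X + pi_Y + pi_Z + pi_W + pi_U = 1.

Using the first 4 balance equations plus normalization, the linear system A*pi = b is:
  [-3/4, 1/2, 1/16, 3/8, 5/16] . pi = 0
  [3/16, -3/4, 5/16, 1/16, 1/16] . pi = 0
  [1/4, 1/8, -7/8, 1/16, 1/8] . pi = 0
  [1/16, 1/16, 1/4, -11/16, 7/16] . pi = 0
  [1, 1, 1, 1, 1] . pi = 1

Solving yields:
  pi_X = 19310/64161
  pi_Y = 10861/64161
  pi_Z = 1067/7129
  pi_W = 13294/64161
  pi_U = 11093/64161

Verification (pi * P):
  19310/64161*1/4 + 10861/64161*1/2 + 1067/7129*1/16 + 13294/64161*3/8 + 11093/64161*5/16 = 19310/64161 = pi_X  (ok)
  19310/64161*3/16 + 10861/64161*1/4 + 1067/7129*5/16 + 13294/64161*1/16 + 11093/64161*1/16 = 10861/64161 = pi_Y  (ok)
  19310/64161*1/4 + 10861/64161*1/8 + 1067/7129*1/8 + 13294/64161*1/16 + 11093/64161*1/8 = 1067/7129 = pi_Z  (ok)
  19310/64161*1/16 + 10861/64161*1/16 + 1067/7129*1/4 + 13294/64161*5/16 + 11093/64161*7/16 = 13294/64161 = pi_W  (ok)
  19310/64161*1/4 + 10861/64161*1/16 + 1067/7129*1/4 + 13294/64161*3/16 + 11093/64161*1/16 = 11093/64161 = pi_U  (ok)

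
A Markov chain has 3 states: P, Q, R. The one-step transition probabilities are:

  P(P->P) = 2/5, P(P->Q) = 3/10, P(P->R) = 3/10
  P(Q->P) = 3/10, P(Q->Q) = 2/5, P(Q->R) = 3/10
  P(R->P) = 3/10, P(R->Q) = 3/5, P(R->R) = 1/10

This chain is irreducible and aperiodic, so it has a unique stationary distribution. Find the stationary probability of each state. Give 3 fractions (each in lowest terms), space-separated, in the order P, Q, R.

Answer: 1/3 5/12 1/4

Derivation:
The stationary distribution satisfies pi = pi * P, i.e.:
  pi_P = 2/5*pi_P + 3/10*pi_Q + 3/10*pi_R
  pi_Q = 3/10*pi_P + 2/5*pi_Q + 3/5*pi_R
  pi_R = 3/10*pi_P + 3/10*pi_Q + 1/10*pi_R
with normalization: pi_P + pi_Q + pi_R = 1.

Using the first 2 balance equations plus normalization, the linear system A*pi = b is:
  [-3/5, 3/10, 3/10] . pi = 0
  [3/10, -3/5, 3/5] . pi = 0
  [1, 1, 1] . pi = 1

Solving yields:
  pi_P = 1/3
  pi_Q = 5/12
  pi_R = 1/4

Verification (pi * P):
  1/3*2/5 + 5/12*3/10 + 1/4*3/10 = 1/3 = pi_P  (ok)
  1/3*3/10 + 5/12*2/5 + 1/4*3/5 = 5/12 = pi_Q  (ok)
  1/3*3/10 + 5/12*3/10 + 1/4*1/10 = 1/4 = pi_R  (ok)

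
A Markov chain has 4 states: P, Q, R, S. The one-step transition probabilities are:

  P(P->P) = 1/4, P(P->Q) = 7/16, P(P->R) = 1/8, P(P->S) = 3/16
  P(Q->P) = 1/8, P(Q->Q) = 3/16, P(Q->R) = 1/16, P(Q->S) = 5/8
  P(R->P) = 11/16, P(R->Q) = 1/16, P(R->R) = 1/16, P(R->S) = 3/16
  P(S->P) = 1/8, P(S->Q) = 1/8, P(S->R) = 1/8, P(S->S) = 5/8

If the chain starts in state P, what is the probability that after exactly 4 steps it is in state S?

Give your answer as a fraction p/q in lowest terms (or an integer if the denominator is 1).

Computing P^4 by repeated multiplication:
P^1 =
  P: [1/4, 7/16, 1/8, 3/16]
  Q: [1/8, 3/16, 1/16, 5/8]
  R: [11/16, 1/16, 1/16, 3/16]
  S: [1/8, 1/8, 1/8, 5/8]
P^2 =
  P: [29/128, 57/256, 23/256, 59/128]
  Q: [45/256, 11/64, 7/64, 139/256]
  R: [63/256, 87/256, 15/128, 19/64]
  S: [27/128, 21/128, 7/64, 33/64]
P^3 =
  P: [835/4096, 209/1024, 27/256, 1993/4096]
  Q: [427/2048, 753/4096, 55/512, 2049/4096]
  R: [227/1024, 221/1024, 395/4096, 1909/4096]
  S: [109/512, 199/1024, 221/2048, 993/2048]
P^4 =
  P: [6875/32768, 12771/65536, 1731/16384, 32091/65536]
  Q: [3465/16384, 12775/65536, 6999/65536, 15951/32768]
  R: [13563/65536, 13221/65536, 6913/65536, 31839/65536]
  S: [6957/32768, 6453/32768, 3477/32768, 15881/32768]

(P^4)[P -> S] = 32091/65536

Answer: 32091/65536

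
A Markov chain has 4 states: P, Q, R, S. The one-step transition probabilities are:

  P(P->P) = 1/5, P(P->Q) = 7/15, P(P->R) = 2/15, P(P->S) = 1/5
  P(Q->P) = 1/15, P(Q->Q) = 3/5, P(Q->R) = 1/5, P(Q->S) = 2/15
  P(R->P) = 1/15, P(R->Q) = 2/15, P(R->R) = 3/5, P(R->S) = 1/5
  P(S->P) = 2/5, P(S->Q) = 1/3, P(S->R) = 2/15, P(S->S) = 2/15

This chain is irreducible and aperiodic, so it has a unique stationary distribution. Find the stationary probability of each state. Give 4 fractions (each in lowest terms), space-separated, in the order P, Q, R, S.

The stationary distribution satisfies pi = pi * P, i.e.:
  pi_P = 1/5*pi_P + 1/15*pi_Q + 1/15*pi_R + 2/5*pi_S
  pi_Q = 7/15*pi_P + 3/5*pi_Q + 2/15*pi_R + 1/3*pi_S
  pi_R = 2/15*pi_P + 1/5*pi_Q + 3/5*pi_R + 2/15*pi_S
  pi_S = 1/5*pi_P + 2/15*pi_Q + 1/5*pi_R + 2/15*pi_S
with normalization: pi_P + pi_Q + pi_R + pi_S = 1.

Using the first 3 balance equations plus normalization, the linear system A*pi = b is:
  [-4/5, 1/15, 1/15, 2/5] . pi = 0
  [7/15, -2/5, 2/15, 1/3] . pi = 0
  [2/15, 1/5, -2/5, 2/15] . pi = 0
  [1, 1, 1, 1] . pi = 1

Solving yields:
  pi_P = 241/1728
  pi_Q = 43/108
  pi_R = 259/864
  pi_S = 281/1728

Verification (pi * P):
  241/1728*1/5 + 43/108*1/15 + 259/864*1/15 + 281/1728*2/5 = 241/1728 = pi_P  (ok)
  241/1728*7/15 + 43/108*3/5 + 259/864*2/15 + 281/1728*1/3 = 43/108 = pi_Q  (ok)
  241/1728*2/15 + 43/108*1/5 + 259/864*3/5 + 281/1728*2/15 = 259/864 = pi_R  (ok)
  241/1728*1/5 + 43/108*2/15 + 259/864*1/5 + 281/1728*2/15 = 281/1728 = pi_S  (ok)

Answer: 241/1728 43/108 259/864 281/1728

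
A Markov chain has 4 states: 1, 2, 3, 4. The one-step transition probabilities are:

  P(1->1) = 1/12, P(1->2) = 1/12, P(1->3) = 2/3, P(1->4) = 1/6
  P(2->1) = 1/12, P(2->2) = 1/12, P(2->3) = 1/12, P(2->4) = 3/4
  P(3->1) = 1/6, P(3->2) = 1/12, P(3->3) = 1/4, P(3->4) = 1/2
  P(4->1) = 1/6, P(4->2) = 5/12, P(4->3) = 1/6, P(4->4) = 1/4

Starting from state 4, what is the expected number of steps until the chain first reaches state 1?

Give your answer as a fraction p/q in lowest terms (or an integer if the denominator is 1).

Answer: 688/99

Derivation:
Let h_i = expected steps to first reach 1 from state i.
Boundary: h_1 = 0.
First-step equations for the other states:
  h_2 = 1 + 1/12*h_1 + 1/12*h_2 + 1/12*h_3 + 3/4*h_4
  h_3 = 1 + 1/6*h_1 + 1/12*h_2 + 1/4*h_3 + 1/2*h_4
  h_4 = 1 + 1/6*h_1 + 5/12*h_2 + 1/6*h_3 + 1/4*h_4

Substituting h_1 = 0 and rearranging gives the linear system (I - Q) h = 1:
  [11/12, -1/12, -3/4] . (h_2, h_3, h_4) = 1
  [-1/12, 3/4, -1/2] . (h_2, h_3, h_4) = 1
  [-5/12, -1/6, 3/4] . (h_2, h_3, h_4) = 1

Solving yields:
  h_2 = 244/33
  h_3 = 224/33
  h_4 = 688/99

Starting state is 4, so the expected hitting time is h_4 = 688/99.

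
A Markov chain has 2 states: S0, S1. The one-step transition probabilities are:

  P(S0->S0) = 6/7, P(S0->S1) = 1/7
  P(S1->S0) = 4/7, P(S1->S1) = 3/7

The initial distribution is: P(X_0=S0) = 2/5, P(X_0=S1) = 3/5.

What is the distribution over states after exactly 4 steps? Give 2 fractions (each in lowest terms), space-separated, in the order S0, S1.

Answer: 9572/12005 2433/12005

Derivation:
Propagating the distribution step by step (d_{t+1} = d_t * P):
d_0 = (S0=2/5, S1=3/5)
  d_1[S0] = 2/5*6/7 + 3/5*4/7 = 24/35
  d_1[S1] = 2/5*1/7 + 3/5*3/7 = 11/35
d_1 = (S0=24/35, S1=11/35)
  d_2[S0] = 24/35*6/7 + 11/35*4/7 = 188/245
  d_2[S1] = 24/35*1/7 + 11/35*3/7 = 57/245
d_2 = (S0=188/245, S1=57/245)
  d_3[S0] = 188/245*6/7 + 57/245*4/7 = 1356/1715
  d_3[S1] = 188/245*1/7 + 57/245*3/7 = 359/1715
d_3 = (S0=1356/1715, S1=359/1715)
  d_4[S0] = 1356/1715*6/7 + 359/1715*4/7 = 9572/12005
  d_4[S1] = 1356/1715*1/7 + 359/1715*3/7 = 2433/12005
d_4 = (S0=9572/12005, S1=2433/12005)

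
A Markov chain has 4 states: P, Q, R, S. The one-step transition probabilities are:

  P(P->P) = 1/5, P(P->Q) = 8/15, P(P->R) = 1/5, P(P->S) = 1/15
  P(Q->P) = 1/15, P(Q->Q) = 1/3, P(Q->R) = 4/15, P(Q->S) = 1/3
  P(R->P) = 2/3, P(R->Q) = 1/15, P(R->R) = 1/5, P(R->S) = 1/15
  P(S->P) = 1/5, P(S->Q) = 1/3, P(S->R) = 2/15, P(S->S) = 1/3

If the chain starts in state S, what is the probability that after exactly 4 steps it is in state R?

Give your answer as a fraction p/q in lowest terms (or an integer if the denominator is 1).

Computing P^4 by repeated multiplication:
P^1 =
  P: [1/5, 8/15, 1/5, 1/15]
  Q: [1/15, 1/3, 4/15, 1/3]
  R: [2/3, 1/15, 1/5, 1/15]
  S: [1/5, 1/3, 2/15, 1/3]
P^2 =
  P: [2/9, 8/25, 52/225, 17/75]
  Q: [7/25, 62/225, 1/5, 11/45]
  R: [64/225, 31/75, 1/5, 23/225]
  S: [49/225, 76/225, 1/5, 11/45]
P^3 =
  P: [179/675, 1067/3375, 232/1125, 239/1125]
  Q: [866/3375, 42/125, 682/3375, 77/375]
  R: [268/1125, 379/1125, 149/675, 689/3375]
  S: [838/3375, 364/1125, 232/1125, 749/3375]
P^4 =
  P: [12863/50625, 1864/5625, 419/2025, 10511/50625]
  Q: [12631/50625, 3349/10125, 1174/5625, 1187/5625]
  R: [13066/50625, 16307/50625, 10573/50625, 10679/50625]
  S: [4271/16875, 41/125, 10468/50625, 10739/50625]

(P^4)[S -> R] = 10468/50625

Answer: 10468/50625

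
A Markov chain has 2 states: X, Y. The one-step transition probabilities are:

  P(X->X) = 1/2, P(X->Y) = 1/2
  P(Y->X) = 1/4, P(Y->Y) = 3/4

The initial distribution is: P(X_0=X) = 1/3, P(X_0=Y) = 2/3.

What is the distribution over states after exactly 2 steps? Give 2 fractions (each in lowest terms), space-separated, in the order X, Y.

Answer: 1/3 2/3

Derivation:
Propagating the distribution step by step (d_{t+1} = d_t * P):
d_0 = (X=1/3, Y=2/3)
  d_1[X] = 1/3*1/2 + 2/3*1/4 = 1/3
  d_1[Y] = 1/3*1/2 + 2/3*3/4 = 2/3
d_1 = (X=1/3, Y=2/3)
  d_2[X] = 1/3*1/2 + 2/3*1/4 = 1/3
  d_2[Y] = 1/3*1/2 + 2/3*3/4 = 2/3
d_2 = (X=1/3, Y=2/3)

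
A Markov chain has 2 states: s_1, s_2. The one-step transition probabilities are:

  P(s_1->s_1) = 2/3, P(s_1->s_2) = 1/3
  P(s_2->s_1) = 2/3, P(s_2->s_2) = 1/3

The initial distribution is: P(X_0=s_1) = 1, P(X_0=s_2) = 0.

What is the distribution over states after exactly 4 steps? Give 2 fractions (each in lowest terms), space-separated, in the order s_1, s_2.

Answer: 2/3 1/3

Derivation:
Propagating the distribution step by step (d_{t+1} = d_t * P):
d_0 = (s_1=1, s_2=0)
  d_1[s_1] = 1*2/3 + 0*2/3 = 2/3
  d_1[s_2] = 1*1/3 + 0*1/3 = 1/3
d_1 = (s_1=2/3, s_2=1/3)
  d_2[s_1] = 2/3*2/3 + 1/3*2/3 = 2/3
  d_2[s_2] = 2/3*1/3 + 1/3*1/3 = 1/3
d_2 = (s_1=2/3, s_2=1/3)
  d_3[s_1] = 2/3*2/3 + 1/3*2/3 = 2/3
  d_3[s_2] = 2/3*1/3 + 1/3*1/3 = 1/3
d_3 = (s_1=2/3, s_2=1/3)
  d_4[s_1] = 2/3*2/3 + 1/3*2/3 = 2/3
  d_4[s_2] = 2/3*1/3 + 1/3*1/3 = 1/3
d_4 = (s_1=2/3, s_2=1/3)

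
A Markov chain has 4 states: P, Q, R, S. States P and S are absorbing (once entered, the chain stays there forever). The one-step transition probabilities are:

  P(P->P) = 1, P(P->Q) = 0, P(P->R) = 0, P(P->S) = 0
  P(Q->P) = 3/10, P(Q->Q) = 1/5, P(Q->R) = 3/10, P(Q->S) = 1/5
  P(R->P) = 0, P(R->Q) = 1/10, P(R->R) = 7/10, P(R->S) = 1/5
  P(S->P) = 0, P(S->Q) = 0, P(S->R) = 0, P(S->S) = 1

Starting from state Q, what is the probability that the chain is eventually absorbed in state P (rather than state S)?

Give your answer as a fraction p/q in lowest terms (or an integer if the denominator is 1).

Answer: 3/7

Derivation:
Let a_i = P(absorbed in P | start in state i).
Boundary conditions: a_P = 1, a_S = 0.
For each transient state i, a_i = sum_j P(i->j) * a_j:
  a_Q = 3/10*a_P + 1/5*a_Q + 3/10*a_R + 1/5*a_S
  a_R = 0*a_P + 1/10*a_Q + 7/10*a_R + 1/5*a_S

Substituting a_P = 1 and a_S = 0, rearrange to (I - Q) a = r where r[i] = P(i -> P):
  [4/5, -3/10] . (a_Q, a_R) = 3/10
  [-1/10, 3/10] . (a_Q, a_R) = 0

Solving yields:
  a_Q = 3/7
  a_R = 1/7

Starting state is Q, so the absorption probability is a_Q = 3/7.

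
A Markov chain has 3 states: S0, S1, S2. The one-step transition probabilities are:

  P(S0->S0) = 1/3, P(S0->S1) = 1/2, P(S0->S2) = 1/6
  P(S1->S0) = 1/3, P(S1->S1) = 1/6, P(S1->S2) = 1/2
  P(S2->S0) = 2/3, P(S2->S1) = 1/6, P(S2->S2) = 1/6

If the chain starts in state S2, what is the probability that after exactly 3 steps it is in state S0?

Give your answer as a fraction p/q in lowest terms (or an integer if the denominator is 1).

Answer: 11/27

Derivation:
Computing P^3 by repeated multiplication:
P^1 =
  S0: [1/3, 1/2, 1/6]
  S1: [1/3, 1/6, 1/2]
  S2: [2/3, 1/6, 1/6]
P^2 =
  S0: [7/18, 5/18, 1/3]
  S1: [1/2, 5/18, 2/9]
  S2: [7/18, 7/18, 2/9]
P^3 =
  S0: [4/9, 8/27, 7/27]
  S1: [11/27, 1/3, 7/27]
  S2: [11/27, 8/27, 8/27]

(P^3)[S2 -> S0] = 11/27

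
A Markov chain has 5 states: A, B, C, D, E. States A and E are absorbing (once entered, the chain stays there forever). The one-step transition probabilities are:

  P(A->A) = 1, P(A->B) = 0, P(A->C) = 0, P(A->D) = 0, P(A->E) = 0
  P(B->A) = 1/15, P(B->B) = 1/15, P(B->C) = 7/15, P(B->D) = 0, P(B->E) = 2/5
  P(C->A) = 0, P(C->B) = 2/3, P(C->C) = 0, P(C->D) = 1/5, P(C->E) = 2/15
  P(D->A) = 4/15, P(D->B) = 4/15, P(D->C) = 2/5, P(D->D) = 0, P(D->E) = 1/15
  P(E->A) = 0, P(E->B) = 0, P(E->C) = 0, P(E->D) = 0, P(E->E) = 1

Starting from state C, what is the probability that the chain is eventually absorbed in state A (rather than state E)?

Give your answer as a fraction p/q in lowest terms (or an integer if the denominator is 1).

Answer: 55/294

Derivation:
Let a_i = P(absorbed in A | start in state i).
Boundary conditions: a_A = 1, a_E = 0.
For each transient state i, a_i = sum_j P(i->j) * a_j:
  a_B = 1/15*a_A + 1/15*a_B + 7/15*a_C + 0*a_D + 2/5*a_E
  a_C = 0*a_A + 2/3*a_B + 0*a_C + 1/5*a_D + 2/15*a_E
  a_D = 4/15*a_A + 4/15*a_B + 2/5*a_C + 0*a_D + 1/15*a_E

Substituting a_A = 1 and a_E = 0, rearrange to (I - Q) a = r where r[i] = P(i -> A):
  [14/15, -7/15, 0] . (a_B, a_C, a_D) = 1/15
  [-2/3, 1, -1/5] . (a_B, a_C, a_D) = 0
  [-4/15, -2/5, 1] . (a_B, a_C, a_D) = 4/15

Solving yields:
  a_B = 97/588
  a_C = 55/294
  a_D = 170/441

Starting state is C, so the absorption probability is a_C = 55/294.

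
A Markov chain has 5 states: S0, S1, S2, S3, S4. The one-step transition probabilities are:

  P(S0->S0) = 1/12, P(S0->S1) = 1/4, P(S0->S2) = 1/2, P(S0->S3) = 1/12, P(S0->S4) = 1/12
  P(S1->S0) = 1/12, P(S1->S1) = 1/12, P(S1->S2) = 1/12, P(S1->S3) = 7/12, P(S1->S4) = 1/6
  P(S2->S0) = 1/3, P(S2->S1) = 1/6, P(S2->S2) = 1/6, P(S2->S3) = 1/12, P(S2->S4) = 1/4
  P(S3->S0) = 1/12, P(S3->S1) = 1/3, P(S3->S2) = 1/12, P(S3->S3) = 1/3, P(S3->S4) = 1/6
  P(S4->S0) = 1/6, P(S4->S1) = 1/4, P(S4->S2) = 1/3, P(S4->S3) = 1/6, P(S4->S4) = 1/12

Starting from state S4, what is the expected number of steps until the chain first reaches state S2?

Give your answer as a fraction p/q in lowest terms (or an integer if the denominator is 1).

Answer: 1392/301

Derivation:
Let h_i = expected steps to first reach S2 from state i.
Boundary: h_S2 = 0.
First-step equations for the other states:
  h_S0 = 1 + 1/12*h_S0 + 1/4*h_S1 + 1/2*h_S2 + 1/12*h_S3 + 1/12*h_S4
  h_S1 = 1 + 1/12*h_S0 + 1/12*h_S1 + 1/12*h_S2 + 7/12*h_S3 + 1/6*h_S4
  h_S3 = 1 + 1/12*h_S0 + 1/3*h_S1 + 1/12*h_S2 + 1/3*h_S3 + 1/6*h_S4
  h_S4 = 1 + 1/6*h_S0 + 1/4*h_S1 + 1/3*h_S2 + 1/6*h_S3 + 1/12*h_S4

Substituting h_S2 = 0 and rearranging gives the linear system (I - Q) h = 1:
  [11/12, -1/4, -1/12, -1/12] . (h_S0, h_S1, h_S3, h_S4) = 1
  [-1/12, 11/12, -7/12, -1/6] . (h_S0, h_S1, h_S3, h_S4) = 1
  [-1/12, -1/3, 2/3, -1/6] . (h_S0, h_S1, h_S3, h_S4) = 1
  [-1/6, -1/4, -1/6, 11/12] . (h_S0, h_S1, h_S3, h_S4) = 1

Solving yields:
  h_S0 = 1140/301
  h_S1 = 1884/301
  h_S3 = 1884/301
  h_S4 = 1392/301

Starting state is S4, so the expected hitting time is h_S4 = 1392/301.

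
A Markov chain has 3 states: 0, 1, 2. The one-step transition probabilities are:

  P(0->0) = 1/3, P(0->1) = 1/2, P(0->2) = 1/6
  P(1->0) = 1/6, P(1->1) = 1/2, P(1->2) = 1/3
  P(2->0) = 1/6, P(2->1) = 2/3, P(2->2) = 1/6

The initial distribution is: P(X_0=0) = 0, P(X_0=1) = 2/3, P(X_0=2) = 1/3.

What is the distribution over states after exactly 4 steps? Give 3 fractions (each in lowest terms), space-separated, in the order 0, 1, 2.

Propagating the distribution step by step (d_{t+1} = d_t * P):
d_0 = (0=0, 1=2/3, 2=1/3)
  d_1[0] = 0*1/3 + 2/3*1/6 + 1/3*1/6 = 1/6
  d_1[1] = 0*1/2 + 2/3*1/2 + 1/3*2/3 = 5/9
  d_1[2] = 0*1/6 + 2/3*1/3 + 1/3*1/6 = 5/18
d_1 = (0=1/6, 1=5/9, 2=5/18)
  d_2[0] = 1/6*1/3 + 5/9*1/6 + 5/18*1/6 = 7/36
  d_2[1] = 1/6*1/2 + 5/9*1/2 + 5/18*2/3 = 59/108
  d_2[2] = 1/6*1/6 + 5/9*1/3 + 5/18*1/6 = 7/27
d_2 = (0=7/36, 1=59/108, 2=7/27)
  d_3[0] = 7/36*1/3 + 59/108*1/6 + 7/27*1/6 = 43/216
  d_3[1] = 7/36*1/2 + 59/108*1/2 + 7/27*2/3 = 44/81
  d_3[2] = 7/36*1/6 + 59/108*1/3 + 7/27*1/6 = 167/648
d_3 = (0=43/216, 1=44/81, 2=167/648)
  d_4[0] = 43/216*1/3 + 44/81*1/6 + 167/648*1/6 = 259/1296
  d_4[1] = 43/216*1/2 + 44/81*1/2 + 167/648*2/3 = 2111/3888
  d_4[2] = 43/216*1/6 + 44/81*1/3 + 167/648*1/6 = 125/486
d_4 = (0=259/1296, 1=2111/3888, 2=125/486)

Answer: 259/1296 2111/3888 125/486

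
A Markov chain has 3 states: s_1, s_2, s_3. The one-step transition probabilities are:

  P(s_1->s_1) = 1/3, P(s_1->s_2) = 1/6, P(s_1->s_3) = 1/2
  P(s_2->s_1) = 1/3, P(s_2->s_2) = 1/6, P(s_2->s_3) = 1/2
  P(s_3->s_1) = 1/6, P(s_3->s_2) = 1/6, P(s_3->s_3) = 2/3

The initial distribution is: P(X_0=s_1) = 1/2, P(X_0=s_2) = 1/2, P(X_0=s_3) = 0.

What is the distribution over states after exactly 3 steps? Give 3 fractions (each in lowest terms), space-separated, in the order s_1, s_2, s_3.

Propagating the distribution step by step (d_{t+1} = d_t * P):
d_0 = (s_1=1/2, s_2=1/2, s_3=0)
  d_1[s_1] = 1/2*1/3 + 1/2*1/3 + 0*1/6 = 1/3
  d_1[s_2] = 1/2*1/6 + 1/2*1/6 + 0*1/6 = 1/6
  d_1[s_3] = 1/2*1/2 + 1/2*1/2 + 0*2/3 = 1/2
d_1 = (s_1=1/3, s_2=1/6, s_3=1/2)
  d_2[s_1] = 1/3*1/3 + 1/6*1/3 + 1/2*1/6 = 1/4
  d_2[s_2] = 1/3*1/6 + 1/6*1/6 + 1/2*1/6 = 1/6
  d_2[s_3] = 1/3*1/2 + 1/6*1/2 + 1/2*2/3 = 7/12
d_2 = (s_1=1/4, s_2=1/6, s_3=7/12)
  d_3[s_1] = 1/4*1/3 + 1/6*1/3 + 7/12*1/6 = 17/72
  d_3[s_2] = 1/4*1/6 + 1/6*1/6 + 7/12*1/6 = 1/6
  d_3[s_3] = 1/4*1/2 + 1/6*1/2 + 7/12*2/3 = 43/72
d_3 = (s_1=17/72, s_2=1/6, s_3=43/72)

Answer: 17/72 1/6 43/72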